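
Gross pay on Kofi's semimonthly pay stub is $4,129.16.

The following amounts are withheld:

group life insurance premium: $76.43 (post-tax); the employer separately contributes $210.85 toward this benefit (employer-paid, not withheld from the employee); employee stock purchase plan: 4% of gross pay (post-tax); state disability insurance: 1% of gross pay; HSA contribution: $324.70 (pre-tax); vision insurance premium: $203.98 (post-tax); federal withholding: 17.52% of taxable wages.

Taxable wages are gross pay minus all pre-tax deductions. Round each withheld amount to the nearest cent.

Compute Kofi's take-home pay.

HSA contribution: $324.70
Taxable wages = $4,129.16 − $324.70 = $3,804.46
Federal withholding: $3,804.46 × 0.1752 = $666.54
State disability insurance: $4,129.16 × 0.01 = $41.29
Employee stock purchase plan: $4,129.16 × 0.04 = $165.17
Group life insurance premium: $76.43
Vision insurance premium: $203.98
(Employer's $210.85 toward group life insurance premium is not withheld from the employee.)
Total deductions = $324.70 + $666.54 + $41.29 + $165.17 + $76.43 + $203.98 = $1,478.11
Net pay = $4,129.16 − $1,478.11 = $2,651.05

$2,651.05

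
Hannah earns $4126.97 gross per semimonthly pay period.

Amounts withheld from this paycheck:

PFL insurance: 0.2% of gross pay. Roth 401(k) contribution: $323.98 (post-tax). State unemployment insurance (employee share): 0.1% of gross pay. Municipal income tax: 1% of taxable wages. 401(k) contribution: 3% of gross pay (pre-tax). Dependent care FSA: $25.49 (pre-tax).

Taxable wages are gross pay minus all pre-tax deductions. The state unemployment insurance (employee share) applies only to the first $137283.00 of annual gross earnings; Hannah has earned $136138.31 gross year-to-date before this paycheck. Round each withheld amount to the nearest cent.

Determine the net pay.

$3604.52

Dependent care FSA: $25.49
401(k) contribution: $4126.97 × 0.03 = $123.81
Pre-tax total = $25.49 + $123.81 = $149.30
Taxable wages = $4126.97 − $149.30 = $3977.67
Municipal income tax: $3977.67 × 0.01 = $39.78
State unemployment insurance (employee share): only $137283.00 − $136138.31 = $1144.69 of this check is subject → $1144.69 × 0.001 = $1.14
PFL insurance: $4126.97 × 0.002 = $8.25
Roth 401(k) contribution: $323.98
Total deductions = $25.49 + $123.81 + $39.78 + $1.14 + $8.25 + $323.98 = $522.45
Net pay = $4126.97 − $522.45 = $3604.52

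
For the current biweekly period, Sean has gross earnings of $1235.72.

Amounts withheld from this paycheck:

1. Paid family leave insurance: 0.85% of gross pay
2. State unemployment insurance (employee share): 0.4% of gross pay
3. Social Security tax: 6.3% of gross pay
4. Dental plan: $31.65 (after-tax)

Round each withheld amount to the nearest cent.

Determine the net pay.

Social Security tax: $1235.72 × 0.063 = $77.85
Paid family leave insurance: $1235.72 × 0.0085 = $10.50
State unemployment insurance (employee share): $1235.72 × 0.004 = $4.94
Dental plan: $31.65
Total deductions = $77.85 + $10.50 + $4.94 + $31.65 = $124.94
Net pay = $1235.72 − $124.94 = $1110.78

$1110.78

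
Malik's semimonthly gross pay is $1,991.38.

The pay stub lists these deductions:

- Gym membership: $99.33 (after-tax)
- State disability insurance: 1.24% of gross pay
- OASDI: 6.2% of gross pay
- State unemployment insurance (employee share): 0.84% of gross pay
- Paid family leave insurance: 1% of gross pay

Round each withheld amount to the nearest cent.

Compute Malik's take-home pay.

State disability insurance: $1,991.38 × 0.0124 = $24.69
OASDI: $1,991.38 × 0.062 = $123.47
Paid family leave insurance: $1,991.38 × 0.01 = $19.91
State unemployment insurance (employee share): $1,991.38 × 0.0084 = $16.73
Gym membership: $99.33
Total deductions = $24.69 + $123.47 + $19.91 + $16.73 + $99.33 = $284.13
Net pay = $1,991.38 − $284.13 = $1,707.25

$1,707.25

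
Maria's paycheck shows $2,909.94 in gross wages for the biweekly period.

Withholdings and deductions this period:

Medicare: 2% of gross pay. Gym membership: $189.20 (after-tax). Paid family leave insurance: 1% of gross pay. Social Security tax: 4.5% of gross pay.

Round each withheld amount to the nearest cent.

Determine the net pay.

Medicare: $2,909.94 × 0.02 = $58.20
Paid family leave insurance: $2,909.94 × 0.01 = $29.10
Social Security tax: $2,909.94 × 0.045 = $130.95
Gym membership: $189.20
Total deductions = $58.20 + $29.10 + $130.95 + $189.20 = $407.45
Net pay = $2,909.94 − $407.45 = $2,502.49

$2,502.49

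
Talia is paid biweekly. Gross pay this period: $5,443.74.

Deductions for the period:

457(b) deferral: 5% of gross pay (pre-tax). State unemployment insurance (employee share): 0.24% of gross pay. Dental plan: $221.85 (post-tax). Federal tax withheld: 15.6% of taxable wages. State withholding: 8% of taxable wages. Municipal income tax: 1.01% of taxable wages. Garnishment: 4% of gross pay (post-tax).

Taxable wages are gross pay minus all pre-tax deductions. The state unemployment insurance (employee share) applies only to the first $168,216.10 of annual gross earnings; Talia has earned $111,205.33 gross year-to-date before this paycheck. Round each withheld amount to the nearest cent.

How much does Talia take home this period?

$3,446.18

457(b) deferral: $5,443.74 × 0.05 = $272.19
Taxable wages = $5,443.74 − $272.19 = $5,171.55
Municipal income tax: $5,171.55 × 0.0101 = $52.23
State withholding: $5,171.55 × 0.08 = $413.72
Federal tax withheld: $5,171.55 × 0.156 = $806.76
State unemployment insurance (employee share): cap not yet reached, full $5,443.74 is subject → $5,443.74 × 0.0024 = $13.06
Dental plan: $221.85
Garnishment: $5,443.74 × 0.04 = $217.75
Total deductions = $272.19 + $52.23 + $413.72 + $806.76 + $13.06 + $221.85 + $217.75 = $1,997.56
Net pay = $5,443.74 − $1,997.56 = $3,446.18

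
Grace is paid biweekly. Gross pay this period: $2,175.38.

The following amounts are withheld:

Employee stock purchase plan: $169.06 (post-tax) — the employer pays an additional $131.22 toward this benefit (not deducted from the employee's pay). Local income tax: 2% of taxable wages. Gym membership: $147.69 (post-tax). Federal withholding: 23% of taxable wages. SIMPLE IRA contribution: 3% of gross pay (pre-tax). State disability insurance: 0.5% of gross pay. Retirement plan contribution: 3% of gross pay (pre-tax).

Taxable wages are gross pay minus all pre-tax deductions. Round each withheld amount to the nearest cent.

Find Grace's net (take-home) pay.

SIMPLE IRA contribution: $2,175.38 × 0.03 = $65.26
Retirement plan contribution: $2,175.38 × 0.03 = $65.26
Pre-tax total = $65.26 + $65.26 = $130.52
Taxable wages = $2,175.38 − $130.52 = $2,044.86
Federal withholding: $2,044.86 × 0.23 = $470.32
Local income tax: $2,044.86 × 0.02 = $40.90
State disability insurance: $2,175.38 × 0.005 = $10.88
Gym membership: $147.69
Employee stock purchase plan: $169.06
(Employer's $131.22 toward employee stock purchase plan is not withheld from the employee.)
Total deductions = $65.26 + $65.26 + $470.32 + $40.90 + $10.88 + $147.69 + $169.06 = $969.37
Net pay = $2,175.38 − $969.37 = $1,206.01

$1,206.01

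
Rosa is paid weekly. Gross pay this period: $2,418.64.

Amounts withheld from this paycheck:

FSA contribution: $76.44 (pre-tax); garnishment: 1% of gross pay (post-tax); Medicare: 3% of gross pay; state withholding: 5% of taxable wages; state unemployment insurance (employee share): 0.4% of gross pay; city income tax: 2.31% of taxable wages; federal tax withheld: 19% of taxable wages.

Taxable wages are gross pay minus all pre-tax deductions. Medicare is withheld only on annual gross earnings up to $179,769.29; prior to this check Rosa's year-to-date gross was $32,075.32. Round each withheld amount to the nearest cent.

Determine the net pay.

$1,619.55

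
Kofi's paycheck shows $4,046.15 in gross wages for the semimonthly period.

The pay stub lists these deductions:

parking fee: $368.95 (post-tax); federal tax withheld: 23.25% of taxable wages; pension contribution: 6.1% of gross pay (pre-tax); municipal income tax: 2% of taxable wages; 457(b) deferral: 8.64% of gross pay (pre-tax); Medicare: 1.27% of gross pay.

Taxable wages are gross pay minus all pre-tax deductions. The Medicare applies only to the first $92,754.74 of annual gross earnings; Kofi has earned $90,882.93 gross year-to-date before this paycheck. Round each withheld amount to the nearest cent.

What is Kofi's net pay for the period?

457(b) deferral: $4,046.15 × 0.0864 = $349.59
Pension contribution: $4,046.15 × 0.061 = $246.82
Pre-tax total = $349.59 + $246.82 = $596.41
Taxable wages = $4,046.15 − $596.41 = $3,449.74
Federal tax withheld: $3,449.74 × 0.2325 = $802.06
Municipal income tax: $3,449.74 × 0.02 = $68.99
Medicare: only $92,754.74 − $90,882.93 = $1,871.81 of this check is subject → $1,871.81 × 0.0127 = $23.77
Parking fee: $368.95
Total deductions = $349.59 + $246.82 + $802.06 + $68.99 + $23.77 + $368.95 = $1,860.18
Net pay = $4,046.15 − $1,860.18 = $2,185.97

$2,185.97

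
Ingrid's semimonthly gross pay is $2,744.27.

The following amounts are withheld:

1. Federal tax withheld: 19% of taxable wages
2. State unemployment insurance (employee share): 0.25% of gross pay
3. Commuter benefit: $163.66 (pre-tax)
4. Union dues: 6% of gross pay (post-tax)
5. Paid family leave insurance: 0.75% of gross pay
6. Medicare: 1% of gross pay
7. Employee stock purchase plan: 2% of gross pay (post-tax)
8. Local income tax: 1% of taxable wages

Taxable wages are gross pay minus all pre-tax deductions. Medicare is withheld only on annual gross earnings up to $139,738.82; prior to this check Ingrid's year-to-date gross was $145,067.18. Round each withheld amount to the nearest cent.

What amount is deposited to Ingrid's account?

$1,817.49

Commuter benefit: $163.66
Taxable wages = $2,744.27 − $163.66 = $2,580.61
Federal tax withheld: $2,580.61 × 0.19 = $490.32
Local income tax: $2,580.61 × 0.01 = $25.81
Paid family leave insurance: $2,744.27 × 0.0075 = $20.58
State unemployment insurance (employee share): $2,744.27 × 0.0025 = $6.86
Medicare: annual cap $139,738.82 already reached (YTD $145,067.18), so $0.00
Union dues: $2,744.27 × 0.06 = $164.66
Employee stock purchase plan: $2,744.27 × 0.02 = $54.89
Total deductions = $163.66 + $490.32 + $25.81 + $20.58 + $6.86 + $0.00 + $164.66 + $54.89 = $926.78
Net pay = $2,744.27 − $926.78 = $1,817.49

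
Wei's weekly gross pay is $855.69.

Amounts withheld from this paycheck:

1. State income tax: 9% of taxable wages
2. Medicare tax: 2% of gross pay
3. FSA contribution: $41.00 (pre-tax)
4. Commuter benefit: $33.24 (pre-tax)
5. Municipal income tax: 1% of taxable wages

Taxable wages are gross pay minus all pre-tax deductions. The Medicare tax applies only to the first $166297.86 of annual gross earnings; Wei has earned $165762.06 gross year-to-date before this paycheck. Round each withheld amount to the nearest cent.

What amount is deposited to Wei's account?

$692.59

Commuter benefit: $33.24
FSA contribution: $41.00
Pre-tax total = $33.24 + $41.00 = $74.24
Taxable wages = $855.69 − $74.24 = $781.45
State income tax: $781.45 × 0.09 = $70.33
Municipal income tax: $781.45 × 0.01 = $7.81
Medicare tax: only $166297.86 − $165762.06 = $535.80 of this check is subject → $535.80 × 0.02 = $10.72
Total deductions = $33.24 + $41.00 + $70.33 + $7.81 + $10.72 = $163.10
Net pay = $855.69 − $163.10 = $692.59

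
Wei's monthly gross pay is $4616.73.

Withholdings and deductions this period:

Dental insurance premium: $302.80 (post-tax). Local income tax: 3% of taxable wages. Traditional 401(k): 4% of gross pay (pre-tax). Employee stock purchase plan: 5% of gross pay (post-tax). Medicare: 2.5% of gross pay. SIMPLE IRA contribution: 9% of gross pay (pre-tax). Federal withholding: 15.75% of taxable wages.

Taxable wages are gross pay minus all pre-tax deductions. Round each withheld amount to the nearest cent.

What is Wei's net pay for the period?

Traditional 401(k): $4616.73 × 0.04 = $184.67
SIMPLE IRA contribution: $4616.73 × 0.09 = $415.51
Pre-tax total = $184.67 + $415.51 = $600.18
Taxable wages = $4616.73 − $600.18 = $4016.55
Local income tax: $4016.55 × 0.03 = $120.50
Federal withholding: $4016.55 × 0.1575 = $632.61
Medicare: $4616.73 × 0.025 = $115.42
Employee stock purchase plan: $4616.73 × 0.05 = $230.84
Dental insurance premium: $302.80
Total deductions = $184.67 + $415.51 + $120.50 + $632.61 + $115.42 + $230.84 + $302.80 = $2002.35
Net pay = $4616.73 − $2002.35 = $2614.38

$2614.38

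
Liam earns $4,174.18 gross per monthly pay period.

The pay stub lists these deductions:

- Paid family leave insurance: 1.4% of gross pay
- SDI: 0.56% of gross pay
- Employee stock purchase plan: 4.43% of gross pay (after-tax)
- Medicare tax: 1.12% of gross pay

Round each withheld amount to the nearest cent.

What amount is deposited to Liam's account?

Medicare tax: $4,174.18 × 0.0112 = $46.75
Paid family leave insurance: $4,174.18 × 0.014 = $58.44
SDI: $4,174.18 × 0.0056 = $23.38
Employee stock purchase plan: $4,174.18 × 0.0443 = $184.92
Total deductions = $46.75 + $58.44 + $23.38 + $184.92 = $313.49
Net pay = $4,174.18 − $313.49 = $3,860.69

$3,860.69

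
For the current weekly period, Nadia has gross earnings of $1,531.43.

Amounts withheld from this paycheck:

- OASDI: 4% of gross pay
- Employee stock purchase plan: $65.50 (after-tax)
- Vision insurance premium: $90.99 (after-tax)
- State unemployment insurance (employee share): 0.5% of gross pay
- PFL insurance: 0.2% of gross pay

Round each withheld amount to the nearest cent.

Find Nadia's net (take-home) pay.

State unemployment insurance (employee share): $1,531.43 × 0.005 = $7.66
OASDI: $1,531.43 × 0.04 = $61.26
PFL insurance: $1,531.43 × 0.002 = $3.06
Vision insurance premium: $90.99
Employee stock purchase plan: $65.50
Total deductions = $7.66 + $61.26 + $3.06 + $90.99 + $65.50 = $228.47
Net pay = $1,531.43 − $228.47 = $1,302.96

$1,302.96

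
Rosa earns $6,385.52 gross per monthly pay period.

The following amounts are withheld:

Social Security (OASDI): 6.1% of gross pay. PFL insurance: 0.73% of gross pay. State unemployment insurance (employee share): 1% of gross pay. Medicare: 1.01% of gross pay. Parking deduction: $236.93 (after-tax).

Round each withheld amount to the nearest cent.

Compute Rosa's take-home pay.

$5,584.11

Social Security (OASDI): $6,385.52 × 0.061 = $389.52
Medicare: $6,385.52 × 0.0101 = $64.49
PFL insurance: $6,385.52 × 0.0073 = $46.61
State unemployment insurance (employee share): $6,385.52 × 0.01 = $63.86
Parking deduction: $236.93
Total deductions = $389.52 + $64.49 + $46.61 + $63.86 + $236.93 = $801.41
Net pay = $6,385.52 − $801.41 = $5,584.11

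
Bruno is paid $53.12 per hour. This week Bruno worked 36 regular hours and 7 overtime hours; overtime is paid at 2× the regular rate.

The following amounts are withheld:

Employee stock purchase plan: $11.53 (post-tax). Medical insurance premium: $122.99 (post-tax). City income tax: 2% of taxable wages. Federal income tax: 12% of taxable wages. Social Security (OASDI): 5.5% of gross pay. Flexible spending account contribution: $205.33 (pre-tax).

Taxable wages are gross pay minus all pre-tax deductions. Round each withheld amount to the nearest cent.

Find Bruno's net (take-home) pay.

Regular pay: 36 × $53.12 = $1,912.32
Overtime pay: 7 × $53.12 × 2 = $743.68
Gross pay = $1,912.32 + $743.68 = $2,656.00
Flexible spending account contribution: $205.33
Taxable wages = $2,656.00 − $205.33 = $2,450.67
Federal income tax: $2,450.67 × 0.12 = $294.08
City income tax: $2,450.67 × 0.02 = $49.01
Social Security (OASDI): $2,656.00 × 0.055 = $146.08
Medical insurance premium: $122.99
Employee stock purchase plan: $11.53
Total deductions = $205.33 + $294.08 + $49.01 + $146.08 + $122.99 + $11.53 = $829.02
Net pay = $2,656.00 − $829.02 = $1,826.98

$1,826.98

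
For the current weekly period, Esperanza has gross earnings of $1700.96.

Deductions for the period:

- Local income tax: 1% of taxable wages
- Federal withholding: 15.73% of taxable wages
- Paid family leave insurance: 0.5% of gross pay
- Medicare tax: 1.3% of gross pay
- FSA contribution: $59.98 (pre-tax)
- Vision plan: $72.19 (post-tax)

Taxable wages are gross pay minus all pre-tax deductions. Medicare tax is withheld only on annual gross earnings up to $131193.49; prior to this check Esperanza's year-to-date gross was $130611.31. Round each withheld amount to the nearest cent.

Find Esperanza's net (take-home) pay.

$1278.18

FSA contribution: $59.98
Taxable wages = $1700.96 − $59.98 = $1640.98
Federal withholding: $1640.98 × 0.1573 = $258.13
Local income tax: $1640.98 × 0.01 = $16.41
Paid family leave insurance: $1700.96 × 0.005 = $8.50
Medicare tax: only $131193.49 − $130611.31 = $582.18 of this check is subject → $582.18 × 0.013 = $7.57
Vision plan: $72.19
Total deductions = $59.98 + $258.13 + $16.41 + $8.50 + $7.57 + $72.19 = $422.78
Net pay = $1700.96 − $422.78 = $1278.18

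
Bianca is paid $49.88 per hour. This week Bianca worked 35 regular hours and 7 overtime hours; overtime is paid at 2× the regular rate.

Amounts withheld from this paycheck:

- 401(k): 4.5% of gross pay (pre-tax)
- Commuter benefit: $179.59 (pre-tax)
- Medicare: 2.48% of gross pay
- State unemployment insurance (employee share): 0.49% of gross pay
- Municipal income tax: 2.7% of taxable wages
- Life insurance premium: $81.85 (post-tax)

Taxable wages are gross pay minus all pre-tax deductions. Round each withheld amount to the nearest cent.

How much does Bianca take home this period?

Regular pay: 35 × $49.88 = $1745.80
Overtime pay: 7 × $49.88 × 2 = $698.32
Gross pay = $1745.80 + $698.32 = $2444.12
401(k): $2444.12 × 0.045 = $109.99
Commuter benefit: $179.59
Pre-tax total = $109.99 + $179.59 = $289.58
Taxable wages = $2444.12 − $289.58 = $2154.54
Municipal income tax: $2154.54 × 0.027 = $58.17
Medicare: $2444.12 × 0.0248 = $60.61
State unemployment insurance (employee share): $2444.12 × 0.0049 = $11.98
Life insurance premium: $81.85
Total deductions = $109.99 + $179.59 + $58.17 + $60.61 + $11.98 + $81.85 = $502.19
Net pay = $2444.12 − $502.19 = $1941.93

$1941.93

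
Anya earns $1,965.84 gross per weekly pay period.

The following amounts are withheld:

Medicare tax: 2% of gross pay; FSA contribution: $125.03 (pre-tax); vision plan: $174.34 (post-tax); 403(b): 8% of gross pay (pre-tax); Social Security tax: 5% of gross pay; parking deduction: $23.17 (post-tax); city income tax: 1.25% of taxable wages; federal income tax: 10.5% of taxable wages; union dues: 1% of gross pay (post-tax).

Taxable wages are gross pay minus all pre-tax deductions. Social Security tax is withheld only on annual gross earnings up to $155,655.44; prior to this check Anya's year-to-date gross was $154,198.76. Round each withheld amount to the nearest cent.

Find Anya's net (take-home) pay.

FSA contribution: $125.03
403(b): $1,965.84 × 0.08 = $157.27
Pre-tax total = $125.03 + $157.27 = $282.30
Taxable wages = $1,965.84 − $282.30 = $1,683.54
City income tax: $1,683.54 × 0.0125 = $21.04
Federal income tax: $1,683.54 × 0.105 = $176.77
Social Security tax: only $155,655.44 − $154,198.76 = $1,456.68 of this check is subject → $1,456.68 × 0.05 = $72.83
Medicare tax: $1,965.84 × 0.02 = $39.32
Parking deduction: $23.17
Vision plan: $174.34
Union dues: $1,965.84 × 0.01 = $19.66
Total deductions = $125.03 + $157.27 + $21.04 + $176.77 + $72.83 + $39.32 + $23.17 + $174.34 + $19.66 = $809.43
Net pay = $1,965.84 − $809.43 = $1,156.41

$1,156.41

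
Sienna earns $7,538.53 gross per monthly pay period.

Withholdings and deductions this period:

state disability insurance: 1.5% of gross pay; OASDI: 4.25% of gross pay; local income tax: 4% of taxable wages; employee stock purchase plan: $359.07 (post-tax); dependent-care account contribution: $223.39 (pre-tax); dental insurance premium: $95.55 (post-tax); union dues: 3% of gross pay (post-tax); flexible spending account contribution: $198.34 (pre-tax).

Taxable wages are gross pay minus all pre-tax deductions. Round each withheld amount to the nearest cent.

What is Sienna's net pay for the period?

Flexible spending account contribution: $198.34
Dependent-care account contribution: $223.39
Pre-tax total = $198.34 + $223.39 = $421.73
Taxable wages = $7,538.53 − $421.73 = $7,116.80
Local income tax: $7,116.80 × 0.04 = $284.67
State disability insurance: $7,538.53 × 0.015 = $113.08
OASDI: $7,538.53 × 0.0425 = $320.39
Union dues: $7,538.53 × 0.03 = $226.16
Employee stock purchase plan: $359.07
Dental insurance premium: $95.55
Total deductions = $198.34 + $223.39 + $284.67 + $113.08 + $320.39 + $226.16 + $359.07 + $95.55 = $1,820.65
Net pay = $7,538.53 − $1,820.65 = $5,717.88

$5,717.88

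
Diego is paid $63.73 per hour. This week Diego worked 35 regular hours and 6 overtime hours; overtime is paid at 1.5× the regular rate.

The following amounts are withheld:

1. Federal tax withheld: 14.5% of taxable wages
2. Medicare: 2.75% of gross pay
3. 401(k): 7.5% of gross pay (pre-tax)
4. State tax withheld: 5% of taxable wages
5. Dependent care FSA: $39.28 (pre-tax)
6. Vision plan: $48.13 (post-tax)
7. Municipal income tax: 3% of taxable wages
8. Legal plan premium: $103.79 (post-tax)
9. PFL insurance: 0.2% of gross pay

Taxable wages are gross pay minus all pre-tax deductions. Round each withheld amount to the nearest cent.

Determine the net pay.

Regular pay: 35 × $63.73 = $2230.55
Overtime pay: 6 × $63.73 × 1.5 = $573.57
Gross pay = $2230.55 + $573.57 = $2804.12
Dependent care FSA: $39.28
401(k): $2804.12 × 0.075 = $210.31
Pre-tax total = $39.28 + $210.31 = $249.59
Taxable wages = $2804.12 − $249.59 = $2554.53
Municipal income tax: $2554.53 × 0.03 = $76.64
Federal tax withheld: $2554.53 × 0.145 = $370.41
State tax withheld: $2554.53 × 0.05 = $127.73
Medicare: $2804.12 × 0.0275 = $77.11
PFL insurance: $2804.12 × 0.002 = $5.61
Vision plan: $48.13
Legal plan premium: $103.79
Total deductions = $39.28 + $210.31 + $76.64 + $370.41 + $127.73 + $77.11 + $5.61 + $48.13 + $103.79 = $1059.01
Net pay = $2804.12 − $1059.01 = $1745.11

$1745.11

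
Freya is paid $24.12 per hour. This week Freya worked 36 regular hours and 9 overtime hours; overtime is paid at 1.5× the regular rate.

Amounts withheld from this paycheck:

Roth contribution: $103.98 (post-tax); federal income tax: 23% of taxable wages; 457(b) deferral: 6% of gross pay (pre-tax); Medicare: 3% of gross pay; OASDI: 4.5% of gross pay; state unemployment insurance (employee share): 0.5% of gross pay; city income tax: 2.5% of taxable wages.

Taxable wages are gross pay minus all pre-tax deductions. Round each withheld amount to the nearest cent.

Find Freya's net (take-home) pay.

Regular pay: 36 × $24.12 = $868.32
Overtime pay: 9 × $24.12 × 1.5 = $325.62
Gross pay = $868.32 + $325.62 = $1,193.94
457(b) deferral: $1,193.94 × 0.06 = $71.64
Taxable wages = $1,193.94 − $71.64 = $1,122.30
Federal income tax: $1,122.30 × 0.23 = $258.13
City income tax: $1,122.30 × 0.025 = $28.06
OASDI: $1,193.94 × 0.045 = $53.73
State unemployment insurance (employee share): $1,193.94 × 0.005 = $5.97
Medicare: $1,193.94 × 0.03 = $35.82
Roth contribution: $103.98
Total deductions = $71.64 + $258.13 + $28.06 + $53.73 + $5.97 + $35.82 + $103.98 = $557.33
Net pay = $1,193.94 − $557.33 = $636.61

$636.61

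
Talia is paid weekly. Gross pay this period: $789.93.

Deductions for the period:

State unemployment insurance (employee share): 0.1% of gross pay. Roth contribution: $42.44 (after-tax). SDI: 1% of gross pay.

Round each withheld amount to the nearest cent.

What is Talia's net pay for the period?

SDI: $789.93 × 0.01 = $7.90
State unemployment insurance (employee share): $789.93 × 0.001 = $0.79
Roth contribution: $42.44
Total deductions = $7.90 + $0.79 + $42.44 = $51.13
Net pay = $789.93 − $51.13 = $738.80

$738.80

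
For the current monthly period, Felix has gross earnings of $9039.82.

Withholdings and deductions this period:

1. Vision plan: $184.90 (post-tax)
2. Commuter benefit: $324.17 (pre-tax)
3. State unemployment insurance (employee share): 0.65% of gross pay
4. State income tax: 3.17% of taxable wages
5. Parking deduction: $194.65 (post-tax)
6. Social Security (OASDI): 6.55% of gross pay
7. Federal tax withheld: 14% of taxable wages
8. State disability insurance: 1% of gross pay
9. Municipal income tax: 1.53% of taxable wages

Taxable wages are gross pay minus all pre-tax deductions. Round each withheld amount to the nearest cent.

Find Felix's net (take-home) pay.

Commuter benefit: $324.17
Taxable wages = $9039.82 − $324.17 = $8715.65
Municipal income tax: $8715.65 × 0.0153 = $133.35
Federal tax withheld: $8715.65 × 0.14 = $1220.19
State income tax: $8715.65 × 0.0317 = $276.29
State disability insurance: $9039.82 × 0.01 = $90.40
Social Security (OASDI): $9039.82 × 0.0655 = $592.11
State unemployment insurance (employee share): $9039.82 × 0.0065 = $58.76
Parking deduction: $194.65
Vision plan: $184.90
Total deductions = $324.17 + $133.35 + $1220.19 + $276.29 + $90.40 + $592.11 + $58.76 + $194.65 + $184.90 = $3074.82
Net pay = $9039.82 − $3074.82 = $5965.00

$5965.00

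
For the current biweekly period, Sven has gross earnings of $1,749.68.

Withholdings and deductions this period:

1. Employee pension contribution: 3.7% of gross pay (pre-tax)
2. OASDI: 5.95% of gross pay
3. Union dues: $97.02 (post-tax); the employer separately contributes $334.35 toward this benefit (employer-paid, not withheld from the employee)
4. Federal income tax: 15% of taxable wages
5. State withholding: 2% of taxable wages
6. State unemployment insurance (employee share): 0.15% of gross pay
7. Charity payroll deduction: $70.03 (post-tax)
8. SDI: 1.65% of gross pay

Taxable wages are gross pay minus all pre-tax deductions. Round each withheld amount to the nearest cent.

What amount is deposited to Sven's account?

$1,095.85

Employee pension contribution: $1,749.68 × 0.037 = $64.74
Taxable wages = $1,749.68 − $64.74 = $1,684.94
State withholding: $1,684.94 × 0.02 = $33.70
Federal income tax: $1,684.94 × 0.15 = $252.74
OASDI: $1,749.68 × 0.0595 = $104.11
State unemployment insurance (employee share): $1,749.68 × 0.0015 = $2.62
SDI: $1,749.68 × 0.0165 = $28.87
Union dues: $97.02
Charity payroll deduction: $70.03
(Employer's $334.35 toward union dues is not withheld from the employee.)
Total deductions = $64.74 + $33.70 + $252.74 + $104.11 + $2.62 + $28.87 + $97.02 + $70.03 = $653.83
Net pay = $1,749.68 − $653.83 = $1,095.85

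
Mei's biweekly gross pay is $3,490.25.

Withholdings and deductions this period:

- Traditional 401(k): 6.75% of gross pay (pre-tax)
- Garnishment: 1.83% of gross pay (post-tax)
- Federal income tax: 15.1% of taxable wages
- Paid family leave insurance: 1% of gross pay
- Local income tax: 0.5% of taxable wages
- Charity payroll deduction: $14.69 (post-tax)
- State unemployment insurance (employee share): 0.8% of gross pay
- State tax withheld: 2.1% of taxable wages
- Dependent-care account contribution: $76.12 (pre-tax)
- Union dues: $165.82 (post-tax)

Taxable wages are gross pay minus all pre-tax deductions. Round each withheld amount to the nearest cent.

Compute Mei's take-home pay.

Dependent-care account contribution: $76.12
Traditional 401(k): $3,490.25 × 0.0675 = $235.59
Pre-tax total = $76.12 + $235.59 = $311.71
Taxable wages = $3,490.25 − $311.71 = $3,178.54
Local income tax: $3,178.54 × 0.005 = $15.89
State tax withheld: $3,178.54 × 0.021 = $66.75
Federal income tax: $3,178.54 × 0.151 = $479.96
State unemployment insurance (employee share): $3,490.25 × 0.008 = $27.92
Paid family leave insurance: $3,490.25 × 0.01 = $34.90
Union dues: $165.82
Garnishment: $3,490.25 × 0.0183 = $63.87
Charity payroll deduction: $14.69
Total deductions = $76.12 + $235.59 + $15.89 + $66.75 + $479.96 + $27.92 + $34.90 + $165.82 + $63.87 + $14.69 = $1,181.51
Net pay = $3,490.25 − $1,181.51 = $2,308.74

$2,308.74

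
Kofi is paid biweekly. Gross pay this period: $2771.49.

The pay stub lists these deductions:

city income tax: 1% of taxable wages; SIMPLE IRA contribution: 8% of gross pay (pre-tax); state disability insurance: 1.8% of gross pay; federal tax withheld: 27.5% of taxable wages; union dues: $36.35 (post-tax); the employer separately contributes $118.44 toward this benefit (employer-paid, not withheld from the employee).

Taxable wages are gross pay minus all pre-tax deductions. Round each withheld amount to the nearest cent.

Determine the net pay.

$1736.84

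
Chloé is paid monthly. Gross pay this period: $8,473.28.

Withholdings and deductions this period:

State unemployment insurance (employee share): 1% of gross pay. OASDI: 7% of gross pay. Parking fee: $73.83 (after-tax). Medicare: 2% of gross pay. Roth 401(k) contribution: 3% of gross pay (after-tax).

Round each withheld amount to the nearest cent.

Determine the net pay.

Medicare: $8,473.28 × 0.02 = $169.47
State unemployment insurance (employee share): $8,473.28 × 0.01 = $84.73
OASDI: $8,473.28 × 0.07 = $593.13
Parking fee: $73.83
Roth 401(k) contribution: $8,473.28 × 0.03 = $254.20
Total deductions = $169.47 + $84.73 + $593.13 + $73.83 + $254.20 = $1,175.36
Net pay = $8,473.28 − $1,175.36 = $7,297.92

$7,297.92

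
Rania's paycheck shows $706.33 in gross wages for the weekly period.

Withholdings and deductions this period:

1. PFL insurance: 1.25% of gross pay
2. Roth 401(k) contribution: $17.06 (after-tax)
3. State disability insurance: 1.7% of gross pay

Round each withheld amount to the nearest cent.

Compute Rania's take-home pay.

State disability insurance: $706.33 × 0.017 = $12.01
PFL insurance: $706.33 × 0.0125 = $8.83
Roth 401(k) contribution: $17.06
Total deductions = $12.01 + $8.83 + $17.06 = $37.90
Net pay = $706.33 − $37.90 = $668.43

$668.43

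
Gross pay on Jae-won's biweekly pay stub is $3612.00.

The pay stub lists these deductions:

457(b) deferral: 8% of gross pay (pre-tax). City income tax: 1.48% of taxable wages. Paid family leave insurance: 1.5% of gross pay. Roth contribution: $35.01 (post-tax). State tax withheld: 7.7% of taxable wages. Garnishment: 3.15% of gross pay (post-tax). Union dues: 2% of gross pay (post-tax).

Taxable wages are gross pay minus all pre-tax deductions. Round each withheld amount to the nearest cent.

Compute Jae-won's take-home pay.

457(b) deferral: $3612.00 × 0.08 = $288.96
Taxable wages = $3612.00 − $288.96 = $3323.04
State tax withheld: $3323.04 × 0.077 = $255.87
City income tax: $3323.04 × 0.0148 = $49.18
Paid family leave insurance: $3612.00 × 0.015 = $54.18
Union dues: $3612.00 × 0.02 = $72.24
Roth contribution: $35.01
Garnishment: $3612.00 × 0.0315 = $113.78
Total deductions = $288.96 + $255.87 + $49.18 + $54.18 + $72.24 + $35.01 + $113.78 = $869.22
Net pay = $3612.00 − $869.22 = $2742.78

$2742.78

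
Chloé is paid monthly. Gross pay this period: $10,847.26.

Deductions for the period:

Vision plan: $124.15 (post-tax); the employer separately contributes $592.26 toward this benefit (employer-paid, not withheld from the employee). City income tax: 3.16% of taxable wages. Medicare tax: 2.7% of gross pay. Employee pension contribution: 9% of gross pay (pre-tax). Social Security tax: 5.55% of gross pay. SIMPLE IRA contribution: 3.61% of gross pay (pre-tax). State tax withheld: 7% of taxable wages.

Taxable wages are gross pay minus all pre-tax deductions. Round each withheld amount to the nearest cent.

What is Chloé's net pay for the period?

Employee pension contribution: $10,847.26 × 0.09 = $976.25
SIMPLE IRA contribution: $10,847.26 × 0.0361 = $391.59
Pre-tax total = $976.25 + $391.59 = $1,367.84
Taxable wages = $10,847.26 − $1,367.84 = $9,479.42
State tax withheld: $9,479.42 × 0.07 = $663.56
City income tax: $9,479.42 × 0.0316 = $299.55
Social Security tax: $10,847.26 × 0.0555 = $602.02
Medicare tax: $10,847.26 × 0.027 = $292.88
Vision plan: $124.15
(Employer's $592.26 toward vision plan is not withheld from the employee.)
Total deductions = $976.25 + $391.59 + $663.56 + $299.55 + $602.02 + $292.88 + $124.15 = $3,350.00
Net pay = $10,847.26 − $3,350.00 = $7,497.26

$7,497.26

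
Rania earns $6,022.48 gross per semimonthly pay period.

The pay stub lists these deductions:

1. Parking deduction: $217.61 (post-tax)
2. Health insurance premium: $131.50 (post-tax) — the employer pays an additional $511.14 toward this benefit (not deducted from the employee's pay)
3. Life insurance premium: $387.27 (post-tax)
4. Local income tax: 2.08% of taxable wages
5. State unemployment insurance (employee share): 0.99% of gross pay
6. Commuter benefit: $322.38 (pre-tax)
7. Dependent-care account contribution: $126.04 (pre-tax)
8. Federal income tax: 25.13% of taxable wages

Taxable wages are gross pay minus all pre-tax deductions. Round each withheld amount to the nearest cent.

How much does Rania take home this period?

$3,261.36

Dependent-care account contribution: $126.04
Commuter benefit: $322.38
Pre-tax total = $126.04 + $322.38 = $448.42
Taxable wages = $6,022.48 − $448.42 = $5,574.06
Local income tax: $5,574.06 × 0.0208 = $115.94
Federal income tax: $5,574.06 × 0.2513 = $1,400.76
State unemployment insurance (employee share): $6,022.48 × 0.0099 = $59.62
Parking deduction: $217.61
Life insurance premium: $387.27
Health insurance premium: $131.50
(Employer's $511.14 toward health insurance premium is not withheld from the employee.)
Total deductions = $126.04 + $322.38 + $115.94 + $1,400.76 + $59.62 + $217.61 + $387.27 + $131.50 = $2,761.12
Net pay = $6,022.48 − $2,761.12 = $3,261.36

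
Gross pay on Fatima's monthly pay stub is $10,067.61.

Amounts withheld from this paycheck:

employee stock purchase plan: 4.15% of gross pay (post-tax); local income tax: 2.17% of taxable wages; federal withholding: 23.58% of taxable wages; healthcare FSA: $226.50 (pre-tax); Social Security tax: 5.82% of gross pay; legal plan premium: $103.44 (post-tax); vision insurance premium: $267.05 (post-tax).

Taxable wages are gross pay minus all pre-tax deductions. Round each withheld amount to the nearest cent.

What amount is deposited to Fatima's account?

$5,932.80

Healthcare FSA: $226.50
Taxable wages = $10,067.61 − $226.50 = $9,841.11
Federal withholding: $9,841.11 × 0.2358 = $2,320.53
Local income tax: $9,841.11 × 0.0217 = $213.55
Social Security tax: $10,067.61 × 0.0582 = $585.93
Legal plan premium: $103.44
Employee stock purchase plan: $10,067.61 × 0.0415 = $417.81
Vision insurance premium: $267.05
Total deductions = $226.50 + $2,320.53 + $213.55 + $585.93 + $103.44 + $417.81 + $267.05 = $4,134.81
Net pay = $10,067.61 − $4,134.81 = $5,932.80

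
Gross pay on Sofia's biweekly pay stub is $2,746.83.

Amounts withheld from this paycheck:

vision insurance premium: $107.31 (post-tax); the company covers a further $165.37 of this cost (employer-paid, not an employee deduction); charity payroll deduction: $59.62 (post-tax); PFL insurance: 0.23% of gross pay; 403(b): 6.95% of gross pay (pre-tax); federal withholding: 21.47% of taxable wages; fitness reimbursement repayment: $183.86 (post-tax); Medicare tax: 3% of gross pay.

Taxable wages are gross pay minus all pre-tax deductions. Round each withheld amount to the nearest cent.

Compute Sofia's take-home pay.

$1,567.66

403(b): $2,746.83 × 0.0695 = $190.90
Taxable wages = $2,746.83 − $190.90 = $2,555.93
Federal withholding: $2,555.93 × 0.2147 = $548.76
PFL insurance: $2,746.83 × 0.0023 = $6.32
Medicare tax: $2,746.83 × 0.03 = $82.40
Charity payroll deduction: $59.62
Vision insurance premium: $107.31
Fitness reimbursement repayment: $183.86
(Employer's $165.37 toward vision insurance premium is not withheld from the employee.)
Total deductions = $190.90 + $548.76 + $6.32 + $82.40 + $59.62 + $107.31 + $183.86 = $1,179.17
Net pay = $2,746.83 − $1,179.17 = $1,567.66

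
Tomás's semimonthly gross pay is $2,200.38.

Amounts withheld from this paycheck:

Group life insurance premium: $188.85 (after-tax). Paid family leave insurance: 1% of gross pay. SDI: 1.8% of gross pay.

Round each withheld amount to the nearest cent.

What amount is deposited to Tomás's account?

$1,949.92

Paid family leave insurance: $2,200.38 × 0.01 = $22.00
SDI: $2,200.38 × 0.018 = $39.61
Group life insurance premium: $188.85
Total deductions = $22.00 + $39.61 + $188.85 = $250.46
Net pay = $2,200.38 − $250.46 = $1,949.92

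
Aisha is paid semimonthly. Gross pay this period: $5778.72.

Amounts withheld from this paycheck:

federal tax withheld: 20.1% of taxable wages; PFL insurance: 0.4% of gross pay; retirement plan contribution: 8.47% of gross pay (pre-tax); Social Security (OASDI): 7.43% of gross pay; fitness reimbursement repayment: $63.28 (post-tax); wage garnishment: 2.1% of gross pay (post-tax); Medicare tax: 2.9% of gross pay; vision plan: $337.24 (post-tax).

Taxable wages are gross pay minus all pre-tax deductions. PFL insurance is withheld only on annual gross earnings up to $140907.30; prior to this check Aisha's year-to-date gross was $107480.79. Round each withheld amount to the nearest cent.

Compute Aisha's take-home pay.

$3084.20

Retirement plan contribution: $5778.72 × 0.0847 = $489.46
Taxable wages = $5778.72 − $489.46 = $5289.26
Federal tax withheld: $5289.26 × 0.201 = $1063.14
Social Security (OASDI): $5778.72 × 0.0743 = $429.36
Medicare tax: $5778.72 × 0.029 = $167.58
PFL insurance: cap not yet reached, full $5778.72 is subject → $5778.72 × 0.004 = $23.11
Vision plan: $337.24
Wage garnishment: $5778.72 × 0.021 = $121.35
Fitness reimbursement repayment: $63.28
Total deductions = $489.46 + $1063.14 + $429.36 + $167.58 + $23.11 + $337.24 + $121.35 + $63.28 = $2694.52
Net pay = $5778.72 − $2694.52 = $3084.20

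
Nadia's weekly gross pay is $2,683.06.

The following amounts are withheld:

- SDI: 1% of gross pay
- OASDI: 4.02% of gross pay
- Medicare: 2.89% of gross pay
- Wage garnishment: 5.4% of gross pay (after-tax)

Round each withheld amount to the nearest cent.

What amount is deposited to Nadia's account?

Medicare: $2,683.06 × 0.0289 = $77.54
SDI: $2,683.06 × 0.01 = $26.83
OASDI: $2,683.06 × 0.0402 = $107.86
Wage garnishment: $2,683.06 × 0.054 = $144.89
Total deductions = $77.54 + $26.83 + $107.86 + $144.89 = $357.12
Net pay = $2,683.06 − $357.12 = $2,325.94

$2,325.94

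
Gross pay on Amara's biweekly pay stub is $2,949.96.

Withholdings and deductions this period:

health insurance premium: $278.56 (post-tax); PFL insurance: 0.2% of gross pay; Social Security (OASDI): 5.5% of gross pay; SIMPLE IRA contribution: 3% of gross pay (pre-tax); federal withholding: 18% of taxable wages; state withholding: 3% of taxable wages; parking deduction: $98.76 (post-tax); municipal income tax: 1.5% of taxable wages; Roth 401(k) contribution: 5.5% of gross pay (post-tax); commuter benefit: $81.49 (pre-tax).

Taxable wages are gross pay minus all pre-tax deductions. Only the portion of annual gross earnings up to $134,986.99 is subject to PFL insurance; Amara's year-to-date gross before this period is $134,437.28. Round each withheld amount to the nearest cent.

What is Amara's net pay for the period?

SIMPLE IRA contribution: $2,949.96 × 0.03 = $88.50
Commuter benefit: $81.49
Pre-tax total = $88.50 + $81.49 = $169.99
Taxable wages = $2,949.96 − $169.99 = $2,779.97
Municipal income tax: $2,779.97 × 0.015 = $41.70
State withholding: $2,779.97 × 0.03 = $83.40
Federal withholding: $2,779.97 × 0.18 = $500.39
Social Security (OASDI): $2,949.96 × 0.055 = $162.25
PFL insurance: only $134,986.99 − $134,437.28 = $549.71 of this check is subject → $549.71 × 0.002 = $1.10
Parking deduction: $98.76
Health insurance premium: $278.56
Roth 401(k) contribution: $2,949.96 × 0.055 = $162.25
Total deductions = $88.50 + $81.49 + $41.70 + $83.40 + $500.39 + $162.25 + $1.10 + $98.76 + $278.56 + $162.25 = $1,498.40
Net pay = $2,949.96 − $1,498.40 = $1,451.56

$1,451.56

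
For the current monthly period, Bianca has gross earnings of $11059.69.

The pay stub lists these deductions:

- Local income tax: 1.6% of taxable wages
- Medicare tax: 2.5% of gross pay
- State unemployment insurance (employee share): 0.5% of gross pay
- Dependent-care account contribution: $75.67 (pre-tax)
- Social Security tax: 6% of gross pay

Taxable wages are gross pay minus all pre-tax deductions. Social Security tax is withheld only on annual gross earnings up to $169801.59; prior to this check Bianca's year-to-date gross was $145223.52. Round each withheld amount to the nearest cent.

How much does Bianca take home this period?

$9812.91

Dependent-care account contribution: $75.67
Taxable wages = $11059.69 − $75.67 = $10984.02
Local income tax: $10984.02 × 0.016 = $175.74
Medicare tax: $11059.69 × 0.025 = $276.49
State unemployment insurance (employee share): $11059.69 × 0.005 = $55.30
Social Security tax: cap not yet reached, full $11059.69 is subject → $11059.69 × 0.06 = $663.58
Total deductions = $75.67 + $175.74 + $276.49 + $55.30 + $663.58 = $1246.78
Net pay = $11059.69 − $1246.78 = $9812.91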